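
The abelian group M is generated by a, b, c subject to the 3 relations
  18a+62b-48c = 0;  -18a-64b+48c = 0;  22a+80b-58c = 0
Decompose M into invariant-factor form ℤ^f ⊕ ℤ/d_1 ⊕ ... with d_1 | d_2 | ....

Answer: M ≅ ℤ/2 ⊕ ℤ/2 ⊕ ℤ/6

Derivation:
rank_ℚ(R)=3; free=3−3=0
SNF(R) diag = [2, 2, 6] → torsion [2, 2, 6]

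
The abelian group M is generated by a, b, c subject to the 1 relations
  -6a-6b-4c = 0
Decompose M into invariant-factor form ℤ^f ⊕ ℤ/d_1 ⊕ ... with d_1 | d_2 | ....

Answer: M ≅ ℤ^2 ⊕ ℤ/2

Derivation:
rank_ℚ(R)=1; free=3−1=2
SNF(R) diag = [2] → torsion [2]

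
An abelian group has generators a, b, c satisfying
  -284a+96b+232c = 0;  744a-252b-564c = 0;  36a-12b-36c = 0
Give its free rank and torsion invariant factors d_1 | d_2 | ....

Answer: M ≅ ℤ/4 ⊕ ℤ/12 ⊕ ℤ/24

Derivation:
rank_ℚ(R)=3; free=3−3=0
SNF(R) diag = [4, 12, 24] → torsion [4, 12, 24]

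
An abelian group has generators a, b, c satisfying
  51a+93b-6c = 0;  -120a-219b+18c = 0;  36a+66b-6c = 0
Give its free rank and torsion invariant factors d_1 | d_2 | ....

rank_ℚ(R)=3; free=3−3=0
SNF(R) diag = [3, 3, 6] → torsion [3, 3, 6]

Answer: M ≅ ℤ/3 ⊕ ℤ/3 ⊕ ℤ/6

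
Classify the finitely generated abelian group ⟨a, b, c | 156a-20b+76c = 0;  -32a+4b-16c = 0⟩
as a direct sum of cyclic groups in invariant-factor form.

rank_ℚ(R)=2; free=3−2=1
SNF(R) diag = [4, 4] → torsion [4, 4]

Answer: M ≅ ℤ^1 ⊕ ℤ/4 ⊕ ℤ/4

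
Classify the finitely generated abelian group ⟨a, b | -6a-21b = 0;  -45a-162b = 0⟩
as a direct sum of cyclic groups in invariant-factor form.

Answer: M ≅ ℤ/3 ⊕ ℤ/9

Derivation:
rank_ℚ(R)=2; free=2−2=0
SNF(R) diag = [3, 9] → torsion [3, 9]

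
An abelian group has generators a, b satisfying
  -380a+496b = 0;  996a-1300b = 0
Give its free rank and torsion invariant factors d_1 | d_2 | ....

rank_ℚ(R)=2; free=2−2=0
SNF(R) diag = [4, 4] → torsion [4, 4]

Answer: M ≅ ℤ/4 ⊕ ℤ/4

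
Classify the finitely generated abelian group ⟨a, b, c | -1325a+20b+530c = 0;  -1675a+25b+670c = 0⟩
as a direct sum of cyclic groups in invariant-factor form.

Answer: M ≅ ℤ^1 ⊕ ℤ/5 ⊕ ℤ/15

Derivation:
rank_ℚ(R)=2; free=3−2=1
SNF(R) diag = [5, 15] → torsion [5, 15]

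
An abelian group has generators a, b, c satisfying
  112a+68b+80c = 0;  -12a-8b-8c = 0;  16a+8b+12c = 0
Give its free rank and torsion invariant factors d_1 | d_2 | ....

Answer: M ≅ ℤ/4 ⊕ ℤ/4 ⊕ ℤ/4

Derivation:
rank_ℚ(R)=3; free=3−3=0
SNF(R) diag = [4, 4, 4] → torsion [4, 4, 4]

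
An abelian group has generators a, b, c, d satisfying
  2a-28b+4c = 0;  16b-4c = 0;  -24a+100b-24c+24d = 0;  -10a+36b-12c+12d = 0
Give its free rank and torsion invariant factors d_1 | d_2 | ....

Answer: M ≅ ℤ/2 ⊕ ℤ/4 ⊕ ℤ/4 ⊕ ℤ/12

Derivation:
rank_ℚ(R)=4; free=4−4=0
SNF(R) diag = [2, 4, 4, 12] → torsion [2, 4, 4, 12]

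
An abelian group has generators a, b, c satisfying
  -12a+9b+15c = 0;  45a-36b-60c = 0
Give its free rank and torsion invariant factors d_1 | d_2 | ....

rank_ℚ(R)=2; free=3−2=1
SNF(R) diag = [3, 3] → torsion [3, 3]

Answer: M ≅ ℤ^1 ⊕ ℤ/3 ⊕ ℤ/3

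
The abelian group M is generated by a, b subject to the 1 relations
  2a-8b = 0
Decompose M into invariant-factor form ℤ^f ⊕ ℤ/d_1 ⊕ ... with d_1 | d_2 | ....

rank_ℚ(R)=1; free=2−1=1
SNF(R) diag = [2] → torsion [2]

Answer: M ≅ ℤ^1 ⊕ ℤ/2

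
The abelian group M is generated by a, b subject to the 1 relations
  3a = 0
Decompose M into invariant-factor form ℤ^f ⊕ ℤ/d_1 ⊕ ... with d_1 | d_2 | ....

Answer: M ≅ ℤ^1 ⊕ ℤ/3

Derivation:
rank_ℚ(R)=1; free=2−1=1
SNF(R) diag = [3] → torsion [3]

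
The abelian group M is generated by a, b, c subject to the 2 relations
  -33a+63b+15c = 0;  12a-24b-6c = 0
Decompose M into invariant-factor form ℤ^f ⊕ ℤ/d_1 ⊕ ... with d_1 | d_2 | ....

rank_ℚ(R)=2; free=3−2=1
SNF(R) diag = [3, 6] → torsion [3, 6]

Answer: M ≅ ℤ^1 ⊕ ℤ/3 ⊕ ℤ/6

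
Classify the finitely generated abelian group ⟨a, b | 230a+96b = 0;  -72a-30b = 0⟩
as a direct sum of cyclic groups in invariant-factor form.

rank_ℚ(R)=2; free=2−2=0
SNF(R) diag = [2, 6] → torsion [2, 6]

Answer: M ≅ ℤ/2 ⊕ ℤ/6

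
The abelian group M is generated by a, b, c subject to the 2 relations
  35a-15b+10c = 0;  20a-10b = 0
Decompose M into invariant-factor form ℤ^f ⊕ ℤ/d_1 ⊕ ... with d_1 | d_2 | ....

Answer: M ≅ ℤ^1 ⊕ ℤ/5 ⊕ ℤ/10

Derivation:
rank_ℚ(R)=2; free=3−2=1
SNF(R) diag = [5, 10] → torsion [5, 10]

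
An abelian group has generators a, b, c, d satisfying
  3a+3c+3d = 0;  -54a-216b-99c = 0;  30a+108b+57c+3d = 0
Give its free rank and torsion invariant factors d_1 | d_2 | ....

rank_ℚ(R)=3; free=4−3=1
SNF(R) diag = [3, 9, 27] → torsion [3, 9, 27]

Answer: M ≅ ℤ^1 ⊕ ℤ/3 ⊕ ℤ/9 ⊕ ℤ/27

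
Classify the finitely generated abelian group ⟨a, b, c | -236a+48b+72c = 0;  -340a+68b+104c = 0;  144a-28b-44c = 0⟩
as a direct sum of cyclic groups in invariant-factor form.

rank_ℚ(R)=3; free=3−3=0
SNF(R) diag = [4, 4, 4] → torsion [4, 4, 4]

Answer: M ≅ ℤ/4 ⊕ ℤ/4 ⊕ ℤ/4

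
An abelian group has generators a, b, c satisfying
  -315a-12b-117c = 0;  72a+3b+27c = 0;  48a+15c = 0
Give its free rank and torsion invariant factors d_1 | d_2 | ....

rank_ℚ(R)=3; free=3−3=0
SNF(R) diag = [3, 3, 9] → torsion [3, 3, 9]

Answer: M ≅ ℤ/3 ⊕ ℤ/3 ⊕ ℤ/9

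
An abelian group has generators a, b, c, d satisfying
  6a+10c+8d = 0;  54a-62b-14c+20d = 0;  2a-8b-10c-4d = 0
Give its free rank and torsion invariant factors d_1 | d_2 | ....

Answer: M ≅ ℤ^1 ⊕ ℤ/2 ⊕ ℤ/2 ⊕ ℤ/4

Derivation:
rank_ℚ(R)=3; free=4−3=1
SNF(R) diag = [2, 2, 4] → torsion [2, 2, 4]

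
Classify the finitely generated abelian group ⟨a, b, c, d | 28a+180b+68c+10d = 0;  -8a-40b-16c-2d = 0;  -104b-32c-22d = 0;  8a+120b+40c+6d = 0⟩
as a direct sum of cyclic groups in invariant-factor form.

rank_ℚ(R)=4; free=4−4=0
SNF(R) diag = [2, 4, 8, 8] → torsion [2, 4, 8, 8]

Answer: M ≅ ℤ/2 ⊕ ℤ/4 ⊕ ℤ/8 ⊕ ℤ/8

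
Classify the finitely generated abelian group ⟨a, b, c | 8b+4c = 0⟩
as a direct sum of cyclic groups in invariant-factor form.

Answer: M ≅ ℤ^2 ⊕ ℤ/4

Derivation:
rank_ℚ(R)=1; free=3−1=2
SNF(R) diag = [4] → torsion [4]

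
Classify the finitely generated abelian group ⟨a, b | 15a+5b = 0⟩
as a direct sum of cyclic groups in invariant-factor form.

rank_ℚ(R)=1; free=2−1=1
SNF(R) diag = [5] → torsion [5]

Answer: M ≅ ℤ^1 ⊕ ℤ/5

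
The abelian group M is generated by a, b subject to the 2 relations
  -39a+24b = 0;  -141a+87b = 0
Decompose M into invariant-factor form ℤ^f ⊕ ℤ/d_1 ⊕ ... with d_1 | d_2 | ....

Answer: M ≅ ℤ/3 ⊕ ℤ/3

Derivation:
rank_ℚ(R)=2; free=2−2=0
SNF(R) diag = [3, 3] → torsion [3, 3]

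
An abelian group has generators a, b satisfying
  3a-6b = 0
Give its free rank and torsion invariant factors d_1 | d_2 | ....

rank_ℚ(R)=1; free=2−1=1
SNF(R) diag = [3] → torsion [3]

Answer: M ≅ ℤ^1 ⊕ ℤ/3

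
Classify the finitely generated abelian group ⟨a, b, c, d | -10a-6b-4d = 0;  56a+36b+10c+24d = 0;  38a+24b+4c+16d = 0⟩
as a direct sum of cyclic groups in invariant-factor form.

rank_ℚ(R)=3; free=4−3=1
SNF(R) diag = [2, 2, 2] → torsion [2, 2, 2]

Answer: M ≅ ℤ^1 ⊕ ℤ/2 ⊕ ℤ/2 ⊕ ℤ/2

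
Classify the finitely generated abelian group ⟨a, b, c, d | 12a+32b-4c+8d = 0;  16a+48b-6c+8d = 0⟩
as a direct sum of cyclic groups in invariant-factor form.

Answer: M ≅ ℤ^2 ⊕ ℤ/2 ⊕ ℤ/4

Derivation:
rank_ℚ(R)=2; free=4−2=2
SNF(R) diag = [2, 4] → torsion [2, 4]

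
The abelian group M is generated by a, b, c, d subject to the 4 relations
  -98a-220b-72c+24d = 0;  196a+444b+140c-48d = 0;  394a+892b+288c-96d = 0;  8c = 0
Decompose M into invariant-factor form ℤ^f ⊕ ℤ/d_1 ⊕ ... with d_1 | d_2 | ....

rank_ℚ(R)=4; free=4−4=0
SNF(R) diag = [2, 4, 8, 24] → torsion [2, 4, 8, 24]

Answer: M ≅ ℤ/2 ⊕ ℤ/4 ⊕ ℤ/8 ⊕ ℤ/24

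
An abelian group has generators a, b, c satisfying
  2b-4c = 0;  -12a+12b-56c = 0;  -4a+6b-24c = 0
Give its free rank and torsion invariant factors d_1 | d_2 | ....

rank_ℚ(R)=3; free=3−3=0
SNF(R) diag = [2, 4, 4] → torsion [2, 4, 4]

Answer: M ≅ ℤ/2 ⊕ ℤ/4 ⊕ ℤ/4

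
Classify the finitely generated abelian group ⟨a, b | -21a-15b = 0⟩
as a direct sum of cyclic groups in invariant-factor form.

rank_ℚ(R)=1; free=2−1=1
SNF(R) diag = [3] → torsion [3]

Answer: M ≅ ℤ^1 ⊕ ℤ/3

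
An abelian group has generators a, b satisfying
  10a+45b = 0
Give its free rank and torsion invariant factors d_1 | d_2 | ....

Answer: M ≅ ℤ^1 ⊕ ℤ/5

Derivation:
rank_ℚ(R)=1; free=2−1=1
SNF(R) diag = [5] → torsion [5]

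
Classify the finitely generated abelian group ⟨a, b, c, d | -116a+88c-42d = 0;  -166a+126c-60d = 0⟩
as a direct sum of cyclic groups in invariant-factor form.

rank_ℚ(R)=2; free=4−2=2
SNF(R) diag = [2, 2] → torsion [2, 2]

Answer: M ≅ ℤ^2 ⊕ ℤ/2 ⊕ ℤ/2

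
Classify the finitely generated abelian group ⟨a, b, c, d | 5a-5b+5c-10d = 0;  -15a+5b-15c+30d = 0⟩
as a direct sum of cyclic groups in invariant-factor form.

Answer: M ≅ ℤ^2 ⊕ ℤ/5 ⊕ ℤ/10

Derivation:
rank_ℚ(R)=2; free=4−2=2
SNF(R) diag = [5, 10] → torsion [5, 10]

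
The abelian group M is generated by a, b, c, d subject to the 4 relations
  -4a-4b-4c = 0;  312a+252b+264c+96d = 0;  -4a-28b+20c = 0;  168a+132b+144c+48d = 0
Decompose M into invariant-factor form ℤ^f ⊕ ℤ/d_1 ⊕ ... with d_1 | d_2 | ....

rank_ℚ(R)=4; free=4−4=0
SNF(R) diag = [4, 12, 24, 48] → torsion [4, 12, 24, 48]

Answer: M ≅ ℤ/4 ⊕ ℤ/12 ⊕ ℤ/24 ⊕ ℤ/48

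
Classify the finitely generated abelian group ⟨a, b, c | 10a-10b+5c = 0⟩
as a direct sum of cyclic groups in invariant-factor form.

Answer: M ≅ ℤ^2 ⊕ ℤ/5

Derivation:
rank_ℚ(R)=1; free=3−1=2
SNF(R) diag = [5] → torsion [5]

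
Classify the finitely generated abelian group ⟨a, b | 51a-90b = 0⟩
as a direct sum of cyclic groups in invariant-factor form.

Answer: M ≅ ℤ^1 ⊕ ℤ/3

Derivation:
rank_ℚ(R)=1; free=2−1=1
SNF(R) diag = [3] → torsion [3]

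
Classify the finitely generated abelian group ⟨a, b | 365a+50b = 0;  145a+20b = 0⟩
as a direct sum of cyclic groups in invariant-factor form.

Answer: M ≅ ℤ/5 ⊕ ℤ/10

Derivation:
rank_ℚ(R)=2; free=2−2=0
SNF(R) diag = [5, 10] → torsion [5, 10]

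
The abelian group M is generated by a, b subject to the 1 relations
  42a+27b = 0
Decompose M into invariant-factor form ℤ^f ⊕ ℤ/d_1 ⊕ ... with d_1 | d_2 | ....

Answer: M ≅ ℤ^1 ⊕ ℤ/3

Derivation:
rank_ℚ(R)=1; free=2−1=1
SNF(R) diag = [3] → torsion [3]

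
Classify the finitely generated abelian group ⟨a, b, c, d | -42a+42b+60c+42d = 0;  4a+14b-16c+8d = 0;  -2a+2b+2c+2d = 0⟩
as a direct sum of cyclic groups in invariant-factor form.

Answer: M ≅ ℤ^1 ⊕ ℤ/2 ⊕ ℤ/6 ⊕ ℤ/18

Derivation:
rank_ℚ(R)=3; free=4−3=1
SNF(R) diag = [2, 6, 18] → torsion [2, 6, 18]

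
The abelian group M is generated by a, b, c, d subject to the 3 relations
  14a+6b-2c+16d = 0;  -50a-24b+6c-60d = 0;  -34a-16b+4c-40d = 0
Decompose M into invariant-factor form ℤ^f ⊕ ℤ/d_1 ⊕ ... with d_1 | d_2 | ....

rank_ℚ(R)=3; free=4−3=1
SNF(R) diag = [2, 2, 2] → torsion [2, 2, 2]

Answer: M ≅ ℤ^1 ⊕ ℤ/2 ⊕ ℤ/2 ⊕ ℤ/2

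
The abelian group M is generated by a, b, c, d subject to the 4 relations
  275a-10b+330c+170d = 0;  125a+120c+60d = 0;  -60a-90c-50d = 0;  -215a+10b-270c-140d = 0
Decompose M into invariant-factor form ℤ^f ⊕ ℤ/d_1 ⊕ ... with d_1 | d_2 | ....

Answer: M ≅ ℤ/5 ⊕ ℤ/10 ⊕ ℤ/10 ⊕ ℤ/30

Derivation:
rank_ℚ(R)=4; free=4−4=0
SNF(R) diag = [5, 10, 10, 30] → torsion [5, 10, 10, 30]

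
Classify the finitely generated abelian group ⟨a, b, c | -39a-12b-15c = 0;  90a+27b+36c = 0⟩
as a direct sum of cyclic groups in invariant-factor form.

rank_ℚ(R)=2; free=3−2=1
SNF(R) diag = [3, 9] → torsion [3, 9]

Answer: M ≅ ℤ^1 ⊕ ℤ/3 ⊕ ℤ/9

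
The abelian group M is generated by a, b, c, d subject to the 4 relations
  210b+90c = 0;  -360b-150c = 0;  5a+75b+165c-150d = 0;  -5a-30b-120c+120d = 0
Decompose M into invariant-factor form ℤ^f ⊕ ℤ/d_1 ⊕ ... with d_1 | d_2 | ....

rank_ℚ(R)=4; free=4−4=0
SNF(R) diag = [5, 15, 30, 60] → torsion [5, 15, 30, 60]

Answer: M ≅ ℤ/5 ⊕ ℤ/15 ⊕ ℤ/30 ⊕ ℤ/60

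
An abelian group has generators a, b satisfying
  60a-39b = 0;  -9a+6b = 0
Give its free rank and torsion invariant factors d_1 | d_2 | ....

Answer: M ≅ ℤ/3 ⊕ ℤ/3

Derivation:
rank_ℚ(R)=2; free=2−2=0
SNF(R) diag = [3, 3] → torsion [3, 3]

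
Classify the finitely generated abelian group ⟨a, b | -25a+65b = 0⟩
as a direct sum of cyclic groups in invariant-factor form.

rank_ℚ(R)=1; free=2−1=1
SNF(R) diag = [5] → torsion [5]

Answer: M ≅ ℤ^1 ⊕ ℤ/5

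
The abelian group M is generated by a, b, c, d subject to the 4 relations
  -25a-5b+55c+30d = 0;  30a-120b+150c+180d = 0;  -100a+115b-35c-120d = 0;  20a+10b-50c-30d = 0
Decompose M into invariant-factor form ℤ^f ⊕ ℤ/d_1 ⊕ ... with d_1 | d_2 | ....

rank_ℚ(R)=4; free=4−4=0
SNF(R) diag = [5, 15, 30, 90] → torsion [5, 15, 30, 90]

Answer: M ≅ ℤ/5 ⊕ ℤ/15 ⊕ ℤ/30 ⊕ ℤ/90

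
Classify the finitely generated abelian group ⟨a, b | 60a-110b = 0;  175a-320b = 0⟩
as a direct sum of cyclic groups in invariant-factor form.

rank_ℚ(R)=2; free=2−2=0
SNF(R) diag = [5, 10] → torsion [5, 10]

Answer: M ≅ ℤ/5 ⊕ ℤ/10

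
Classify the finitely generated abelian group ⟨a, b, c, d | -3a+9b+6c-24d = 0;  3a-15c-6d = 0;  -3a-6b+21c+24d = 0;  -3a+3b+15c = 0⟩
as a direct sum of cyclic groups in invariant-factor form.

rank_ℚ(R)=4; free=4−4=0
SNF(R) diag = [3, 3, 3, 6] → torsion [3, 3, 3, 6]

Answer: M ≅ ℤ/3 ⊕ ℤ/3 ⊕ ℤ/3 ⊕ ℤ/6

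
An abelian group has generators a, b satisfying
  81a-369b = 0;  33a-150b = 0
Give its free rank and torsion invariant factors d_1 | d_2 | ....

rank_ℚ(R)=2; free=2−2=0
SNF(R) diag = [3, 9] → torsion [3, 9]

Answer: M ≅ ℤ/3 ⊕ ℤ/9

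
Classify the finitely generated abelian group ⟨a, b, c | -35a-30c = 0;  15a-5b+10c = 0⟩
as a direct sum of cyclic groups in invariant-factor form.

rank_ℚ(R)=2; free=3−2=1
SNF(R) diag = [5, 5] → torsion [5, 5]

Answer: M ≅ ℤ^1 ⊕ ℤ/5 ⊕ ℤ/5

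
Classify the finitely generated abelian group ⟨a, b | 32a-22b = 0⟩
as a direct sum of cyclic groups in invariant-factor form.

rank_ℚ(R)=1; free=2−1=1
SNF(R) diag = [2] → torsion [2]

Answer: M ≅ ℤ^1 ⊕ ℤ/2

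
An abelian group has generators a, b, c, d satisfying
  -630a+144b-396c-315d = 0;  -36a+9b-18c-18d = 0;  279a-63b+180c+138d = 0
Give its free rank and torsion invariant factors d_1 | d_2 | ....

rank_ℚ(R)=3; free=4−3=1
SNF(R) diag = [3, 9, 27] → torsion [3, 9, 27]

Answer: M ≅ ℤ^1 ⊕ ℤ/3 ⊕ ℤ/9 ⊕ ℤ/27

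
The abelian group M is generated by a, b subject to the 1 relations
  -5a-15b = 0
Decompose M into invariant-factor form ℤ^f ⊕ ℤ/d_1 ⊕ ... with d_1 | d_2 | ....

rank_ℚ(R)=1; free=2−1=1
SNF(R) diag = [5] → torsion [5]

Answer: M ≅ ℤ^1 ⊕ ℤ/5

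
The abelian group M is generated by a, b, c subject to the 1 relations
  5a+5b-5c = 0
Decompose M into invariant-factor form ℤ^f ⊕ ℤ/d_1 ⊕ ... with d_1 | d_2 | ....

rank_ℚ(R)=1; free=3−1=2
SNF(R) diag = [5] → torsion [5]

Answer: M ≅ ℤ^2 ⊕ ℤ/5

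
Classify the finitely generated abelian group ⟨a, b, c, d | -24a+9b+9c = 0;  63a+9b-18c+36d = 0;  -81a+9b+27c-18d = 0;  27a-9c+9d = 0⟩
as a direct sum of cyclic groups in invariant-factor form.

rank_ℚ(R)=4; free=4−4=0
SNF(R) diag = [3, 9, 9, 9] → torsion [3, 9, 9, 9]

Answer: M ≅ ℤ/3 ⊕ ℤ/9 ⊕ ℤ/9 ⊕ ℤ/9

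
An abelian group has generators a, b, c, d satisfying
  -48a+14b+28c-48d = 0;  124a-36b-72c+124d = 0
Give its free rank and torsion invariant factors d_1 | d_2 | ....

Answer: M ≅ ℤ^2 ⊕ ℤ/2 ⊕ ℤ/4

Derivation:
rank_ℚ(R)=2; free=4−2=2
SNF(R) diag = [2, 4] → torsion [2, 4]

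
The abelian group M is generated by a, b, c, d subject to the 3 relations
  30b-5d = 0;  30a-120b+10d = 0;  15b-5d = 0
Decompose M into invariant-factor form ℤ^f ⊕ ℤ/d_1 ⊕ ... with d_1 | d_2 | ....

rank_ℚ(R)=3; free=4−3=1
SNF(R) diag = [5, 15, 30] → torsion [5, 15, 30]

Answer: M ≅ ℤ^1 ⊕ ℤ/5 ⊕ ℤ/15 ⊕ ℤ/30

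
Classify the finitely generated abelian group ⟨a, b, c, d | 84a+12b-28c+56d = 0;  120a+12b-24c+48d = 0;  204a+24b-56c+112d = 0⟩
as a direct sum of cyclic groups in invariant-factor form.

rank_ℚ(R)=3; free=4−3=1
SNF(R) diag = [4, 12, 36] → torsion [4, 12, 36]

Answer: M ≅ ℤ^1 ⊕ ℤ/4 ⊕ ℤ/12 ⊕ ℤ/36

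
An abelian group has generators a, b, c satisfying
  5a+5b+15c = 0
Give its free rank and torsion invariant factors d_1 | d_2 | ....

rank_ℚ(R)=1; free=3−1=2
SNF(R) diag = [5] → torsion [5]

Answer: M ≅ ℤ^2 ⊕ ℤ/5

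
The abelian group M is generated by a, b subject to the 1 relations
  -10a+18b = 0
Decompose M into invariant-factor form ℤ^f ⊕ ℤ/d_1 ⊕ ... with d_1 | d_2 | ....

rank_ℚ(R)=1; free=2−1=1
SNF(R) diag = [2] → torsion [2]

Answer: M ≅ ℤ^1 ⊕ ℤ/2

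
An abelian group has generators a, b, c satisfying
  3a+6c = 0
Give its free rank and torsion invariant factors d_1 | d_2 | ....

rank_ℚ(R)=1; free=3−1=2
SNF(R) diag = [3] → torsion [3]

Answer: M ≅ ℤ^2 ⊕ ℤ/3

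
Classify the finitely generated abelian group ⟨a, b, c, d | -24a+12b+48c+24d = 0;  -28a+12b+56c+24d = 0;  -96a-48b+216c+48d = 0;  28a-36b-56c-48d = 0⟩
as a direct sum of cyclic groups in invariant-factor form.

rank_ℚ(R)=4; free=4−4=0
SNF(R) diag = [4, 12, 24, 24] → torsion [4, 12, 24, 24]

Answer: M ≅ ℤ/4 ⊕ ℤ/12 ⊕ ℤ/24 ⊕ ℤ/24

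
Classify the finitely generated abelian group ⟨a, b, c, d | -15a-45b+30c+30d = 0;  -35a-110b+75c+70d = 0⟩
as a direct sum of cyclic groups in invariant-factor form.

rank_ℚ(R)=2; free=4−2=2
SNF(R) diag = [5, 15] → torsion [5, 15]

Answer: M ≅ ℤ^2 ⊕ ℤ/5 ⊕ ℤ/15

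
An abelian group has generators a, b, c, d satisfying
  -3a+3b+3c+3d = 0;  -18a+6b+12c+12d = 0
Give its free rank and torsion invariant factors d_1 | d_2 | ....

rank_ℚ(R)=2; free=4−2=2
SNF(R) diag = [3, 6] → torsion [3, 6]

Answer: M ≅ ℤ^2 ⊕ ℤ/3 ⊕ ℤ/6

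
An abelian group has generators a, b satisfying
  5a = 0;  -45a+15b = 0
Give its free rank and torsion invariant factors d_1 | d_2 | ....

Answer: M ≅ ℤ/5 ⊕ ℤ/15

Derivation:
rank_ℚ(R)=2; free=2−2=0
SNF(R) diag = [5, 15] → torsion [5, 15]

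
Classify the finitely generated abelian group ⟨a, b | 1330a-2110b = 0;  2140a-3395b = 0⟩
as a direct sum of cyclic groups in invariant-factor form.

Answer: M ≅ ℤ/5 ⊕ ℤ/10

Derivation:
rank_ℚ(R)=2; free=2−2=0
SNF(R) diag = [5, 10] → torsion [5, 10]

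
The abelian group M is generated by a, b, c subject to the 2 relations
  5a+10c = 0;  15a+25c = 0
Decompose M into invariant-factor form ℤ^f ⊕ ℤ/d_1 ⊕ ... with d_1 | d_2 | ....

rank_ℚ(R)=2; free=3−2=1
SNF(R) diag = [5, 5] → torsion [5, 5]

Answer: M ≅ ℤ^1 ⊕ ℤ/5 ⊕ ℤ/5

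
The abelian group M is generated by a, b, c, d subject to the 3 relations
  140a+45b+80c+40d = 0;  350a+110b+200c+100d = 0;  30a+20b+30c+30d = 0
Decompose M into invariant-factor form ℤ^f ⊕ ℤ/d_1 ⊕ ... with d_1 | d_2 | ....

rank_ℚ(R)=3; free=4−3=1
SNF(R) diag = [5, 10, 30] → torsion [5, 10, 30]

Answer: M ≅ ℤ^1 ⊕ ℤ/5 ⊕ ℤ/10 ⊕ ℤ/30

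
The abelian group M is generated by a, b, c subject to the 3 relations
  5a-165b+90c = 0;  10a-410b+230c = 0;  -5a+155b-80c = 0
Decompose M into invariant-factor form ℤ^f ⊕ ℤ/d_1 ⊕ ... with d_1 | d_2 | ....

Answer: M ≅ ℤ/5 ⊕ ℤ/10 ⊕ ℤ/30

Derivation:
rank_ℚ(R)=3; free=3−3=0
SNF(R) diag = [5, 10, 30] → torsion [5, 10, 30]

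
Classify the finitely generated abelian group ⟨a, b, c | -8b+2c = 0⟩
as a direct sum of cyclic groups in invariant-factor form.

Answer: M ≅ ℤ^2 ⊕ ℤ/2

Derivation:
rank_ℚ(R)=1; free=3−1=2
SNF(R) diag = [2] → torsion [2]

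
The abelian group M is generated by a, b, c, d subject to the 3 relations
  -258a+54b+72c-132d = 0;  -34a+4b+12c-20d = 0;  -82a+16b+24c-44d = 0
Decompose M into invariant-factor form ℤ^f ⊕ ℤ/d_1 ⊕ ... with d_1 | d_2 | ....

rank_ℚ(R)=3; free=4−3=1
SNF(R) diag = [2, 6, 12] → torsion [2, 6, 12]

Answer: M ≅ ℤ^1 ⊕ ℤ/2 ⊕ ℤ/6 ⊕ ℤ/12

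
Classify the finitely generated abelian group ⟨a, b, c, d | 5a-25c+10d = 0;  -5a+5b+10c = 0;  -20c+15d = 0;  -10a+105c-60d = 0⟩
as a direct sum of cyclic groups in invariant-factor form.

rank_ℚ(R)=4; free=4−4=0
SNF(R) diag = [5, 5, 5, 5] → torsion [5, 5, 5, 5]

Answer: M ≅ ℤ/5 ⊕ ℤ/5 ⊕ ℤ/5 ⊕ ℤ/5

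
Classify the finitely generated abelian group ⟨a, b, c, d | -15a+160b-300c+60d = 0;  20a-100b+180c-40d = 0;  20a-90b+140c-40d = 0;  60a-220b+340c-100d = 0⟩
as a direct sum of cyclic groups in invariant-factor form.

rank_ℚ(R)=4; free=4−4=0
SNF(R) diag = [5, 10, 20, 20] → torsion [5, 10, 20, 20]

Answer: M ≅ ℤ/5 ⊕ ℤ/10 ⊕ ℤ/20 ⊕ ℤ/20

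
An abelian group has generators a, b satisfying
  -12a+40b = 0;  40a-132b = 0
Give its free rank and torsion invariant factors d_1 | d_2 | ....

Answer: M ≅ ℤ/4 ⊕ ℤ/4

Derivation:
rank_ℚ(R)=2; free=2−2=0
SNF(R) diag = [4, 4] → torsion [4, 4]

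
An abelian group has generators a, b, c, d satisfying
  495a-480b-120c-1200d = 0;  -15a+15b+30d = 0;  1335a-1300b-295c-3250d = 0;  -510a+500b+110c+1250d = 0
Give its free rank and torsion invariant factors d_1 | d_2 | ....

Answer: M ≅ ℤ/5 ⊕ ℤ/15 ⊕ ℤ/45 ⊕ ℤ/90

Derivation:
rank_ℚ(R)=4; free=4−4=0
SNF(R) diag = [5, 15, 45, 90] → torsion [5, 15, 45, 90]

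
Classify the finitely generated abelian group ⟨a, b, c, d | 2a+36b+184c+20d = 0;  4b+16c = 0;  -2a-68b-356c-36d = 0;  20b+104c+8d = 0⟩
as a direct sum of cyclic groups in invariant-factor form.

rank_ℚ(R)=4; free=4−4=0
SNF(R) diag = [2, 4, 4, 8] → torsion [2, 4, 4, 8]

Answer: M ≅ ℤ/2 ⊕ ℤ/4 ⊕ ℤ/4 ⊕ ℤ/8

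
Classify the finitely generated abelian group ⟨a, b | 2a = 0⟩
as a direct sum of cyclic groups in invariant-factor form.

Answer: M ≅ ℤ^1 ⊕ ℤ/2

Derivation:
rank_ℚ(R)=1; free=2−1=1
SNF(R) diag = [2] → torsion [2]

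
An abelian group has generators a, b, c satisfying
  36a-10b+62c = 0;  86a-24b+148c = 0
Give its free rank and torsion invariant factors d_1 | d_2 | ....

rank_ℚ(R)=2; free=3−2=1
SNF(R) diag = [2, 2] → torsion [2, 2]

Answer: M ≅ ℤ^1 ⊕ ℤ/2 ⊕ ℤ/2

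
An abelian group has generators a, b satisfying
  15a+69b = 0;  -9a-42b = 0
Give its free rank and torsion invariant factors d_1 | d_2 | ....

rank_ℚ(R)=2; free=2−2=0
SNF(R) diag = [3, 3] → torsion [3, 3]

Answer: M ≅ ℤ/3 ⊕ ℤ/3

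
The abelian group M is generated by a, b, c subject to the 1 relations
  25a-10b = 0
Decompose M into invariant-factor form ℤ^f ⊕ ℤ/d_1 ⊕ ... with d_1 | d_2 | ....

Answer: M ≅ ℤ^2 ⊕ ℤ/5

Derivation:
rank_ℚ(R)=1; free=3−1=2
SNF(R) diag = [5] → torsion [5]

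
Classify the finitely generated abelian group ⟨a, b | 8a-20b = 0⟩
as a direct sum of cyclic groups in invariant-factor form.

Answer: M ≅ ℤ^1 ⊕ ℤ/4

Derivation:
rank_ℚ(R)=1; free=2−1=1
SNF(R) diag = [4] → torsion [4]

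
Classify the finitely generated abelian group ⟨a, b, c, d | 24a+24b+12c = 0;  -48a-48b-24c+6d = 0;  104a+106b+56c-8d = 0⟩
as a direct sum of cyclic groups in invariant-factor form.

Answer: M ≅ ℤ^1 ⊕ ℤ/2 ⊕ ℤ/6 ⊕ ℤ/12

Derivation:
rank_ℚ(R)=3; free=4−3=1
SNF(R) diag = [2, 6, 12] → torsion [2, 6, 12]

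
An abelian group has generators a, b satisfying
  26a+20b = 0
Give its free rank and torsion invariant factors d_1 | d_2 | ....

rank_ℚ(R)=1; free=2−1=1
SNF(R) diag = [2] → torsion [2]

Answer: M ≅ ℤ^1 ⊕ ℤ/2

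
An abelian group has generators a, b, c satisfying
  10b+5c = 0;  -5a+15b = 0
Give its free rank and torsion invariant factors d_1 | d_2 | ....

Answer: M ≅ ℤ^1 ⊕ ℤ/5 ⊕ ℤ/5

Derivation:
rank_ℚ(R)=2; free=3−2=1
SNF(R) diag = [5, 5] → torsion [5, 5]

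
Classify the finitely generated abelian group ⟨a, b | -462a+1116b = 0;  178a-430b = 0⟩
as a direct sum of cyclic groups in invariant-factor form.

Answer: M ≅ ℤ/2 ⊕ ℤ/6

Derivation:
rank_ℚ(R)=2; free=2−2=0
SNF(R) diag = [2, 6] → torsion [2, 6]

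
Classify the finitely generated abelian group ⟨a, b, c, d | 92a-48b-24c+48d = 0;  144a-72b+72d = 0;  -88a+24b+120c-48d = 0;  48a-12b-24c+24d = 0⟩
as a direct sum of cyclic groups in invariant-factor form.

rank_ℚ(R)=4; free=4−4=0
SNF(R) diag = [4, 12, 24, 72] → torsion [4, 12, 24, 72]

Answer: M ≅ ℤ/4 ⊕ ℤ/12 ⊕ ℤ/24 ⊕ ℤ/72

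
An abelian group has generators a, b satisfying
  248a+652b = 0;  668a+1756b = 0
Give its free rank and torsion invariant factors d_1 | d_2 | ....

rank_ℚ(R)=2; free=2−2=0
SNF(R) diag = [4, 12] → torsion [4, 12]

Answer: M ≅ ℤ/4 ⊕ ℤ/12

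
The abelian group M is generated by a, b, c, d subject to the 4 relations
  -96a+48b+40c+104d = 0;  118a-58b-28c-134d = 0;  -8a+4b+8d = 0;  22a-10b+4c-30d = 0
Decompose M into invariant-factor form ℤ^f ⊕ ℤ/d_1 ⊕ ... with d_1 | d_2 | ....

rank_ℚ(R)=4; free=4−4=0
SNF(R) diag = [2, 4, 8, 8] → torsion [2, 4, 8, 8]

Answer: M ≅ ℤ/2 ⊕ ℤ/4 ⊕ ℤ/8 ⊕ ℤ/8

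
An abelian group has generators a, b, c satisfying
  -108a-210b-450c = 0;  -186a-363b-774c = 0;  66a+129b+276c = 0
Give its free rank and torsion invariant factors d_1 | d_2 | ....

Answer: M ≅ ℤ/3 ⊕ ℤ/6 ⊕ ℤ/12

Derivation:
rank_ℚ(R)=3; free=3−3=0
SNF(R) diag = [3, 6, 12] → torsion [3, 6, 12]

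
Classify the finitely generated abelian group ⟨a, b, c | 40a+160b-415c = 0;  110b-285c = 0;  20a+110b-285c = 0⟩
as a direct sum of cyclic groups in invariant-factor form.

rank_ℚ(R)=3; free=3−3=0
SNF(R) diag = [5, 10, 20] → torsion [5, 10, 20]

Answer: M ≅ ℤ/5 ⊕ ℤ/10 ⊕ ℤ/20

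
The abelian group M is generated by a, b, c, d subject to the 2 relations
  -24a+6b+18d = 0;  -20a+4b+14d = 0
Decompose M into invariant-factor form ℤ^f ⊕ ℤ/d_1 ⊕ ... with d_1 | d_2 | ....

Answer: M ≅ ℤ^2 ⊕ ℤ/2 ⊕ ℤ/6

Derivation:
rank_ℚ(R)=2; free=4−2=2
SNF(R) diag = [2, 6] → torsion [2, 6]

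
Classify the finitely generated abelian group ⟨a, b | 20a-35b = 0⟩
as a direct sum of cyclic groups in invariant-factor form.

rank_ℚ(R)=1; free=2−1=1
SNF(R) diag = [5] → torsion [5]

Answer: M ≅ ℤ^1 ⊕ ℤ/5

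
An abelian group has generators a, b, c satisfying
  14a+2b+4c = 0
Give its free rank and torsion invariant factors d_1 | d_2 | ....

Answer: M ≅ ℤ^2 ⊕ ℤ/2

Derivation:
rank_ℚ(R)=1; free=3−1=2
SNF(R) diag = [2] → torsion [2]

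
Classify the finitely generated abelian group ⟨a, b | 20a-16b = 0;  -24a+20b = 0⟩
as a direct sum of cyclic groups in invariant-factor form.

rank_ℚ(R)=2; free=2−2=0
SNF(R) diag = [4, 4] → torsion [4, 4]

Answer: M ≅ ℤ/4 ⊕ ℤ/4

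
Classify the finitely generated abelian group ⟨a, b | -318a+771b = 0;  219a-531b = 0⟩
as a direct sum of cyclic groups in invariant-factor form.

rank_ℚ(R)=2; free=2−2=0
SNF(R) diag = [3, 3] → torsion [3, 3]

Answer: M ≅ ℤ/3 ⊕ ℤ/3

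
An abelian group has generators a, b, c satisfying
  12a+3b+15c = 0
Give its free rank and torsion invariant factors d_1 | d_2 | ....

rank_ℚ(R)=1; free=3−1=2
SNF(R) diag = [3] → torsion [3]

Answer: M ≅ ℤ^2 ⊕ ℤ/3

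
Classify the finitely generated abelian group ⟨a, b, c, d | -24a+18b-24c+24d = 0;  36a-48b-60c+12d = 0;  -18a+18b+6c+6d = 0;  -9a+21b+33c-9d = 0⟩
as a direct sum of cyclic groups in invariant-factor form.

Answer: M ≅ ℤ/3 ⊕ ℤ/6 ⊕ ℤ/12 ⊕ ℤ/24

Derivation:
rank_ℚ(R)=4; free=4−4=0
SNF(R) diag = [3, 6, 12, 24] → torsion [3, 6, 12, 24]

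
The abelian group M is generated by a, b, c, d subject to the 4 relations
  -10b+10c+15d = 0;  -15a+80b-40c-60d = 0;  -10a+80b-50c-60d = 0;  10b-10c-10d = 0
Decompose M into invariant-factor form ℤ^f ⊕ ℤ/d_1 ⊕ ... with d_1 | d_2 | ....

rank_ℚ(R)=4; free=4−4=0
SNF(R) diag = [5, 5, 10, 10] → torsion [5, 5, 10, 10]

Answer: M ≅ ℤ/5 ⊕ ℤ/5 ⊕ ℤ/10 ⊕ ℤ/10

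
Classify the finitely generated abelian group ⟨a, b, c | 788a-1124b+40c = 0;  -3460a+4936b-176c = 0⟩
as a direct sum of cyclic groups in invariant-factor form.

rank_ℚ(R)=2; free=3−2=1
SNF(R) diag = [4, 12] → torsion [4, 12]

Answer: M ≅ ℤ^1 ⊕ ℤ/4 ⊕ ℤ/12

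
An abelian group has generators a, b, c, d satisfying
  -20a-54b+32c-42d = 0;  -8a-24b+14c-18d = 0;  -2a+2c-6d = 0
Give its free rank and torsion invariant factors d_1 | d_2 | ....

rank_ℚ(R)=3; free=4−3=1
SNF(R) diag = [2, 6, 6] → torsion [2, 6, 6]

Answer: M ≅ ℤ^1 ⊕ ℤ/2 ⊕ ℤ/6 ⊕ ℤ/6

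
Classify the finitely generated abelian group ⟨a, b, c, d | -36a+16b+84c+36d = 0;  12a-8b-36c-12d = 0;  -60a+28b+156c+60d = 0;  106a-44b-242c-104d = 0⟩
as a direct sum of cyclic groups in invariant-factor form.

Answer: M ≅ ℤ/2 ⊕ ℤ/4 ⊕ ℤ/12 ⊕ ℤ/24

Derivation:
rank_ℚ(R)=4; free=4−4=0
SNF(R) diag = [2, 4, 12, 24] → torsion [2, 4, 12, 24]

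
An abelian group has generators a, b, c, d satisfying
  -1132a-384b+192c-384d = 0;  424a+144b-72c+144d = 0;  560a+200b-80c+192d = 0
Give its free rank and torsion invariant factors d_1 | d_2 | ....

rank_ℚ(R)=3; free=4−3=1
SNF(R) diag = [4, 8, 24] → torsion [4, 8, 24]

Answer: M ≅ ℤ^1 ⊕ ℤ/4 ⊕ ℤ/8 ⊕ ℤ/24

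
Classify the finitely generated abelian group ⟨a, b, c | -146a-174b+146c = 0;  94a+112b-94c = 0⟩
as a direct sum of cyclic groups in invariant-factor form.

Answer: M ≅ ℤ^1 ⊕ ℤ/2 ⊕ ℤ/2

Derivation:
rank_ℚ(R)=2; free=3−2=1
SNF(R) diag = [2, 2] → torsion [2, 2]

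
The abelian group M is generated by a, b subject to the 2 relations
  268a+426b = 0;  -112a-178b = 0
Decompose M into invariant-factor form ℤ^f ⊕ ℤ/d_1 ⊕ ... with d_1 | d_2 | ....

rank_ℚ(R)=2; free=2−2=0
SNF(R) diag = [2, 4] → torsion [2, 4]

Answer: M ≅ ℤ/2 ⊕ ℤ/4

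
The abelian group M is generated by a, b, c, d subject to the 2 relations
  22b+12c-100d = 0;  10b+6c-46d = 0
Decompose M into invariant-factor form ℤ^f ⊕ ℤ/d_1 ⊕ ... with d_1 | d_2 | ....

Answer: M ≅ ℤ^2 ⊕ ℤ/2 ⊕ ℤ/6

Derivation:
rank_ℚ(R)=2; free=4−2=2
SNF(R) diag = [2, 6] → torsion [2, 6]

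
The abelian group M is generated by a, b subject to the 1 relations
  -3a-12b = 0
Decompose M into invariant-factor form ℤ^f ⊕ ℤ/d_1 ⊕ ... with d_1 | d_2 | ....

rank_ℚ(R)=1; free=2−1=1
SNF(R) diag = [3] → torsion [3]

Answer: M ≅ ℤ^1 ⊕ ℤ/3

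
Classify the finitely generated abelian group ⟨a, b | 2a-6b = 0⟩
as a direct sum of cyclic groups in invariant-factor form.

rank_ℚ(R)=1; free=2−1=1
SNF(R) diag = [2] → torsion [2]

Answer: M ≅ ℤ^1 ⊕ ℤ/2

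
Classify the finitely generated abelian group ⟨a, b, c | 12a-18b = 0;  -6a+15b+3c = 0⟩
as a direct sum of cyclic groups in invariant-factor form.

rank_ℚ(R)=2; free=3−2=1
SNF(R) diag = [3, 6] → torsion [3, 6]

Answer: M ≅ ℤ^1 ⊕ ℤ/3 ⊕ ℤ/6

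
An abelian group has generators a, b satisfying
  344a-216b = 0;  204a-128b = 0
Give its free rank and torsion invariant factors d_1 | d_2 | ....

rank_ℚ(R)=2; free=2−2=0
SNF(R) diag = [4, 8] → torsion [4, 8]

Answer: M ≅ ℤ/4 ⊕ ℤ/8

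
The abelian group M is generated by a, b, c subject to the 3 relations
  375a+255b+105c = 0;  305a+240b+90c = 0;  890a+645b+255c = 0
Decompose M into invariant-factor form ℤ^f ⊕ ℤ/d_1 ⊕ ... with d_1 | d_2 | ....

Answer: M ≅ ℤ/5 ⊕ ℤ/15 ⊕ ℤ/30

Derivation:
rank_ℚ(R)=3; free=3−3=0
SNF(R) diag = [5, 15, 30] → torsion [5, 15, 30]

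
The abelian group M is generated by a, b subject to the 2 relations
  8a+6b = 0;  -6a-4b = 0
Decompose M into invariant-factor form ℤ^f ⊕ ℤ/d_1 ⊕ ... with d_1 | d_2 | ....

rank_ℚ(R)=2; free=2−2=0
SNF(R) diag = [2, 2] → torsion [2, 2]

Answer: M ≅ ℤ/2 ⊕ ℤ/2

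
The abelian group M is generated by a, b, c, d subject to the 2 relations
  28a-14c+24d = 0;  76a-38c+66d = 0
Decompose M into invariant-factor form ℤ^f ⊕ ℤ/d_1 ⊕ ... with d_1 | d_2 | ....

rank_ℚ(R)=2; free=4−2=2
SNF(R) diag = [2, 6] → torsion [2, 6]

Answer: M ≅ ℤ^2 ⊕ ℤ/2 ⊕ ℤ/6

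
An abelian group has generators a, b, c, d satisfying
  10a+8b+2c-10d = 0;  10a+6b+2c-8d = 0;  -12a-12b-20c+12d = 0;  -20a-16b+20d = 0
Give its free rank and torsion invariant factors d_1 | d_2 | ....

Answer: M ≅ ℤ/2 ⊕ ℤ/2 ⊕ ℤ/4 ⊕ ℤ/12

Derivation:
rank_ℚ(R)=4; free=4−4=0
SNF(R) diag = [2, 2, 4, 12] → torsion [2, 2, 4, 12]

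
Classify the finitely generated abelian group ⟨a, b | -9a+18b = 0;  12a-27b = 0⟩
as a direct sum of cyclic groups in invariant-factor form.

rank_ℚ(R)=2; free=2−2=0
SNF(R) diag = [3, 9] → torsion [3, 9]

Answer: M ≅ ℤ/3 ⊕ ℤ/9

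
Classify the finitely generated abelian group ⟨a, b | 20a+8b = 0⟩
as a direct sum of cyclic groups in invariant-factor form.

Answer: M ≅ ℤ^1 ⊕ ℤ/4

Derivation:
rank_ℚ(R)=1; free=2−1=1
SNF(R) diag = [4] → torsion [4]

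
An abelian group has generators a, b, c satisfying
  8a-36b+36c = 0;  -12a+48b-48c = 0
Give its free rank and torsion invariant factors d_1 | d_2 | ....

rank_ℚ(R)=2; free=3−2=1
SNF(R) diag = [4, 12] → torsion [4, 12]

Answer: M ≅ ℤ^1 ⊕ ℤ/4 ⊕ ℤ/12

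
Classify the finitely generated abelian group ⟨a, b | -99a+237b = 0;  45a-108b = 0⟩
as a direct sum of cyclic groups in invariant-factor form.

Answer: M ≅ ℤ/3 ⊕ ℤ/9

Derivation:
rank_ℚ(R)=2; free=2−2=0
SNF(R) diag = [3, 9] → torsion [3, 9]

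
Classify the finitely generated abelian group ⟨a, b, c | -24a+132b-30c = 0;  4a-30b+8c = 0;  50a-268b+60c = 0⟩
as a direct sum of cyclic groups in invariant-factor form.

rank_ℚ(R)=3; free=3−3=0
SNF(R) diag = [2, 2, 6] → torsion [2, 2, 6]

Answer: M ≅ ℤ/2 ⊕ ℤ/2 ⊕ ℤ/6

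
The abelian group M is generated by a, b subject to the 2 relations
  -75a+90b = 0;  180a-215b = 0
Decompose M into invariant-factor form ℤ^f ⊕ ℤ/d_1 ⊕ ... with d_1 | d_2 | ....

Answer: M ≅ ℤ/5 ⊕ ℤ/15

Derivation:
rank_ℚ(R)=2; free=2−2=0
SNF(R) diag = [5, 15] → torsion [5, 15]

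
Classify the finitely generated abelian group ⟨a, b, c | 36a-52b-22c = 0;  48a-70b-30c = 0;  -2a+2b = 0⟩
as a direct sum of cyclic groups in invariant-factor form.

Answer: M ≅ ℤ/2 ⊕ ℤ/2 ⊕ ℤ/2

Derivation:
rank_ℚ(R)=3; free=3−3=0
SNF(R) diag = [2, 2, 2] → torsion [2, 2, 2]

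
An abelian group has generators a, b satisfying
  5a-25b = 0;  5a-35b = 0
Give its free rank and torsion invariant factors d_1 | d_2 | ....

Answer: M ≅ ℤ/5 ⊕ ℤ/10

Derivation:
rank_ℚ(R)=2; free=2−2=0
SNF(R) diag = [5, 10] → torsion [5, 10]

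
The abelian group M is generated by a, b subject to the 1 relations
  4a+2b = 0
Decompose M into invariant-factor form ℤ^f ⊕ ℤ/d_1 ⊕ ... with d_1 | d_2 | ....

Answer: M ≅ ℤ^1 ⊕ ℤ/2

Derivation:
rank_ℚ(R)=1; free=2−1=1
SNF(R) diag = [2] → torsion [2]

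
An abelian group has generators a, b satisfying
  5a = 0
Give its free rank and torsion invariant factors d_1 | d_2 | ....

Answer: M ≅ ℤ^1 ⊕ ℤ/5

Derivation:
rank_ℚ(R)=1; free=2−1=1
SNF(R) diag = [5] → torsion [5]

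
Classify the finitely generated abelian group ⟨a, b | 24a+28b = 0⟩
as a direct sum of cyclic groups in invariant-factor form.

rank_ℚ(R)=1; free=2−1=1
SNF(R) diag = [4] → torsion [4]

Answer: M ≅ ℤ^1 ⊕ ℤ/4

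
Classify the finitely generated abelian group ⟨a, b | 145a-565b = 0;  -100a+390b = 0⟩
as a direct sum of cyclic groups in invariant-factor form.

Answer: M ≅ ℤ/5 ⊕ ℤ/10

Derivation:
rank_ℚ(R)=2; free=2−2=0
SNF(R) diag = [5, 10] → torsion [5, 10]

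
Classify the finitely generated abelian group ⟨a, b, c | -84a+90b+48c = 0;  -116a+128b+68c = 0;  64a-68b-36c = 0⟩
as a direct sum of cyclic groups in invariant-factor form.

Answer: M ≅ ℤ/2 ⊕ ℤ/4 ⊕ ℤ/12

Derivation:
rank_ℚ(R)=3; free=3−3=0
SNF(R) diag = [2, 4, 12] → torsion [2, 4, 12]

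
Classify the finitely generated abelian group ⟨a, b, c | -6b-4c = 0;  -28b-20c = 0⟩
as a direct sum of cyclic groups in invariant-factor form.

rank_ℚ(R)=2; free=3−2=1
SNF(R) diag = [2, 4] → torsion [2, 4]

Answer: M ≅ ℤ^1 ⊕ ℤ/2 ⊕ ℤ/4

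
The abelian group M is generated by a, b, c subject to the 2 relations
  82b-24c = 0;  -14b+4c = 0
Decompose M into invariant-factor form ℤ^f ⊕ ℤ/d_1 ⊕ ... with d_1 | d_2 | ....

rank_ℚ(R)=2; free=3−2=1
SNF(R) diag = [2, 4] → torsion [2, 4]

Answer: M ≅ ℤ^1 ⊕ ℤ/2 ⊕ ℤ/4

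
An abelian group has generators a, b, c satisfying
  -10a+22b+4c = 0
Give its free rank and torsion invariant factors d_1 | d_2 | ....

rank_ℚ(R)=1; free=3−1=2
SNF(R) diag = [2] → torsion [2]

Answer: M ≅ ℤ^2 ⊕ ℤ/2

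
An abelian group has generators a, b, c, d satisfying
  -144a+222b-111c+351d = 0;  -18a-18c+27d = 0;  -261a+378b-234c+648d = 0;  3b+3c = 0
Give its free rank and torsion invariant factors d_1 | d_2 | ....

rank_ℚ(R)=4; free=4−4=0
SNF(R) diag = [3, 9, 27, 81] → torsion [3, 9, 27, 81]

Answer: M ≅ ℤ/3 ⊕ ℤ/9 ⊕ ℤ/27 ⊕ ℤ/81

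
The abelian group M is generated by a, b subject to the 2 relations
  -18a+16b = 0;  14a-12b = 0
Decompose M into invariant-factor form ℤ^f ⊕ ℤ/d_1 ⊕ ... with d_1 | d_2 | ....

Answer: M ≅ ℤ/2 ⊕ ℤ/4

Derivation:
rank_ℚ(R)=2; free=2−2=0
SNF(R) diag = [2, 4] → torsion [2, 4]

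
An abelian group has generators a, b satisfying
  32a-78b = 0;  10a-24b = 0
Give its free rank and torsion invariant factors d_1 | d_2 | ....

Answer: M ≅ ℤ/2 ⊕ ℤ/6

Derivation:
rank_ℚ(R)=2; free=2−2=0
SNF(R) diag = [2, 6] → torsion [2, 6]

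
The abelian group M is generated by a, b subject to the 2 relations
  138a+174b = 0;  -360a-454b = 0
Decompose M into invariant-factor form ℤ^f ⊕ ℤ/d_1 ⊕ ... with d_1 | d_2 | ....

rank_ℚ(R)=2; free=2−2=0
SNF(R) diag = [2, 6] → torsion [2, 6]

Answer: M ≅ ℤ/2 ⊕ ℤ/6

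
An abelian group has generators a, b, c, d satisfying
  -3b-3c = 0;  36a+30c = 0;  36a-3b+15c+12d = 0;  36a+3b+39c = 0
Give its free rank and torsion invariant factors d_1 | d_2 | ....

rank_ℚ(R)=4; free=4−4=0
SNF(R) diag = [3, 6, 12, 36] → torsion [3, 6, 12, 36]

Answer: M ≅ ℤ/3 ⊕ ℤ/6 ⊕ ℤ/12 ⊕ ℤ/36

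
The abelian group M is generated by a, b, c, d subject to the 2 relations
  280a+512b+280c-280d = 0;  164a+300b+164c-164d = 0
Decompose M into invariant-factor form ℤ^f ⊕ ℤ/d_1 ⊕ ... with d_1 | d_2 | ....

rank_ℚ(R)=2; free=4−2=2
SNF(R) diag = [4, 8] → torsion [4, 8]

Answer: M ≅ ℤ^2 ⊕ ℤ/4 ⊕ ℤ/8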